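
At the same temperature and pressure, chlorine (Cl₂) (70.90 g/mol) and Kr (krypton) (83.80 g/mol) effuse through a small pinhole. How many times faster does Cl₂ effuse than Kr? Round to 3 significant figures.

Since effusion rate ∝ 1/√M, rate_Cl₂/rate_Kr = √(M_Kr/M_Cl₂) = √(83.80/70.90) = √1.182 = 1.09.

1.09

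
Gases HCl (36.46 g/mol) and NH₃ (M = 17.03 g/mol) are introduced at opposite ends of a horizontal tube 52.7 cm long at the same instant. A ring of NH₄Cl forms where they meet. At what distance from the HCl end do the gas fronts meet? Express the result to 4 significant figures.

The fronts meet when d_HCl + d_NH₃ = L with d_HCl/d_NH₃ = √(M_NH₃/M_HCl) (Graham's law). Here √(M_NH₃/M_HCl) = √(17.03/36.46) = 0.6834.
With d_HCl + d_NH₃ = 52.7 cm, d_NH₃ = 52.7/(1 + 0.6834) = 31.30 cm.
d_HCl = 52.7 − 31.30 = 21.40 cm.

21.40 cm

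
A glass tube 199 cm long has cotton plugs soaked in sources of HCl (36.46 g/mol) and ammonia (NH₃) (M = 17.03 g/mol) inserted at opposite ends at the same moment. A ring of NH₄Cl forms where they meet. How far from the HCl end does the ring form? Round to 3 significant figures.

In equal time, each gas travels a distance ∝ its rate ∝ 1/√M, so d_HCl/d_NH₃ = √(M_NH₃/M_HCl) = √(17.03/36.46) = 0.6834.
With d_HCl + d_NH₃ = 199 cm, d_NH₃ = 199/(1 + 0.6834) = 118.2 cm.
d_HCl = 199 − 118.2 = 80.8 cm.

80.8 cm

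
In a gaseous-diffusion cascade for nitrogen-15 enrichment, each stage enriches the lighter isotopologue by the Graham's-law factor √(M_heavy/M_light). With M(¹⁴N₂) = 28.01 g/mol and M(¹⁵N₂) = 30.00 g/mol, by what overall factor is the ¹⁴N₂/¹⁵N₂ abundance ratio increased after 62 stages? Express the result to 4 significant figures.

8.396

After 62 stages the ratio has grown by (√(30.00/28.01))^62 = (30.00/28.01)^(62/2).
= 1.07105^31 = 8.396.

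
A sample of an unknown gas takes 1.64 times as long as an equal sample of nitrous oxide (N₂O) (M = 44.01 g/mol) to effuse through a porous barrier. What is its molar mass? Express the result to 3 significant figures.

Graham's law gives t_X/t_N₂O = √(M_X/M_N₂O).
1.64 = √(M_X/44.01)
M_X = 44.01 × 1.64² = 44.01 × 2.690 = 118 g/mol

118 g/mol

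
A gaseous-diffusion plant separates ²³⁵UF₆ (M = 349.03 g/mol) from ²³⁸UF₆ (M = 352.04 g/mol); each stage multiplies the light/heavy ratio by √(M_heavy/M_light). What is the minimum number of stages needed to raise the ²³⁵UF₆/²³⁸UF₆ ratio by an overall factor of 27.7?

Per stage α = (352.04/349.03)^(1/2) = 1.00862^0.5, giving ln α = 0.004293.
Need α^N ≥ 27.7 ⇒ N ≥ ln(27.7) / ln α = 3.321 / 0.004293 = 773.60.
Minimum whole number of stages: N = 774.

774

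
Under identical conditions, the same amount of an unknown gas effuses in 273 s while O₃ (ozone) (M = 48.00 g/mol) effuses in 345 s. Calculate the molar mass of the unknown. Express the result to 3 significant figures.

Since effusion rate ∝ 1/√M, t_X/t_O₃ = √(M_X/M_O₃).
273/345 = 0.7913 = √(M_X/48.00)
M_X = 48.00 × 0.7913² = 48.00 × 0.6262 = 30.1 g/mol

30.1 g/mol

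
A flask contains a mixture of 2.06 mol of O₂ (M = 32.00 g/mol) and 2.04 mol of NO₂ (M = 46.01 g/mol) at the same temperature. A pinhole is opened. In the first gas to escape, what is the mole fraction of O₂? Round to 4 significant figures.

0.5477

Each component's effusion rate ∝ (its partial pressure)·(1/√M) ∝ n_i/√M_i.
Mole fraction of O₂ in the effusate = (n_O₂/√M_O₂) / (n_O₂/√M_O₂ + n_NO₂/√M_NO₂)
= (2.06/√32.00) / (2.06/√32.00 + 2.04/√46.01) = 0.3642/(0.3642 + 0.3007) = 0.5477.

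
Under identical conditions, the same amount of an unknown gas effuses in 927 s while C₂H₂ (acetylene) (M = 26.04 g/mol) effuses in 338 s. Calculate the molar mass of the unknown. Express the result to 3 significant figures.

From Graham's law, t_X/t_C₂H₂ = √(M_X/M_C₂H₂).
927/338 = 2.743 = √(M_X/26.04)
M_X = 26.04 × 2.743² = 26.04 × 7.522 = 196 g/mol

196 g/mol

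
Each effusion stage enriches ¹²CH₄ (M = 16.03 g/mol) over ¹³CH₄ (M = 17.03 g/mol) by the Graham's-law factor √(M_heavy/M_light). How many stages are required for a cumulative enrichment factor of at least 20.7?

101

With α = √(17.03/16.03) per stage, ln α = ½ ln(1.06238) = 0.03026.
Need α^N ≥ 20.7 ⇒ N ≥ ln(20.7) / ln α = 3.030 / 0.03026 = 100.15.
Minimum whole number of stages: N = 101.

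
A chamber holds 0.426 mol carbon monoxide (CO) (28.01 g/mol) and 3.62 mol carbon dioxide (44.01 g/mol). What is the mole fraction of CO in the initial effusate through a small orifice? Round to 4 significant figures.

0.1285

Rate_i ∝ x_i/√M_i (Graham's law weighted by mole fraction), so the effusate composition follows n_i/√M_i.
Mole fraction of CO in the effusate = (n_CO/√M_CO) / (n_CO/√M_CO + n_CO₂/√M_CO₂)
= (0.426/√28.01) / (0.426/√28.01 + 3.62/√44.01) = 0.08049/(0.08049 + 0.5457) = 0.1285.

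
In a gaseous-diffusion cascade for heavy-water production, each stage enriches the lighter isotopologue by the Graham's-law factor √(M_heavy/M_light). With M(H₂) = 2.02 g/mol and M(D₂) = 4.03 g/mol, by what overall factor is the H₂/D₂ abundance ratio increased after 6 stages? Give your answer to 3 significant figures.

7.94

The single-stage factor is √(M_heavy/M_light), so 6 stages give [√(4.03/2.02)]^6 = (4.03/2.02)^(6/2).
= 1.99505^3 = 7.94.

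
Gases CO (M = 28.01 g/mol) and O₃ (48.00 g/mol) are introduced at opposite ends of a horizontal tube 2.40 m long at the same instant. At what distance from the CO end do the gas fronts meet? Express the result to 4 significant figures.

The fronts meet when d_CO + d_O₃ = L with d_CO/d_O₃ = √(M_O₃/M_CO) (Graham's law). Here √(M_O₃/M_CO) = √(48.00/28.01) = 1.309.
With d_CO + d_O₃ = 2.40 m, d_O₃ = 2.40/(1 + 1.309) = 1.039 m.
d_CO = 2.40 − 1.039 = 1.361 m.

1.361 m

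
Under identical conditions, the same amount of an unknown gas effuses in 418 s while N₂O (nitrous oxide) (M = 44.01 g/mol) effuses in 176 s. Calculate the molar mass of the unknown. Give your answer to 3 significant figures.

Using Graham's law: t_X/t_N₂O = √(M_X/M_N₂O).
418/176 = 2.375 = √(M_X/44.01)
M_X = 44.01 × 2.375² = 44.01 × 5.641 = 248 g/mol

248 g/mol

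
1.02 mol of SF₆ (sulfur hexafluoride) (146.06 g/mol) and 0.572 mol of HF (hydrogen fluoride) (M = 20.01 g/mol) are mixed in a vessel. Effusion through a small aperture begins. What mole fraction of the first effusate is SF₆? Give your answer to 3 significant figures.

0.398

Rate_i ∝ x_i/√M_i (Graham's law weighted by mole fraction), so the effusate composition follows n_i/√M_i.
Mole fraction of SF₆ in the effusate = (n_SF₆/√M_SF₆) / (n_SF₆/√M_SF₆ + n_HF/√M_HF)
= (1.02/√146.06) / (1.02/√146.06 + 0.572/√20.01) = 0.08440/(0.08440 + 0.1279) = 0.398.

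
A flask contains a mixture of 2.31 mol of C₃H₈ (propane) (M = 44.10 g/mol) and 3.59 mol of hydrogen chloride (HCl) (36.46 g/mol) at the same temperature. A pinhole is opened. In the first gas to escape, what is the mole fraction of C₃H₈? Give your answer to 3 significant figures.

Rate_i ∝ x_i/√M_i (Graham's law weighted by mole fraction), so the effusate composition follows n_i/√M_i.
Mole fraction of C₃H₈ in the effusate = (n_C₃H₈/√M_C₃H₈) / (n_C₃H₈/√M_C₃H₈ + n_HCl/√M_HCl)
= (2.31/√44.10) / (2.31/√44.10 + 3.59/√36.46) = 0.3479/(0.3479 + 0.5945) = 0.369.

0.369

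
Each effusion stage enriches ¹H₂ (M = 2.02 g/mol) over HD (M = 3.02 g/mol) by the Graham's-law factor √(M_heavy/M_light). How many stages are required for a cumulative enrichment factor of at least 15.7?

With α = √(3.02/2.02) per stage, ln α = ½ ln(1.49505) = 0.2011.
Need α^N ≥ 15.7 ⇒ N ≥ ln(15.7) / ln α = 2.754 / 0.2011 = 13.69.
Minimum whole number of stages: N = 14.

14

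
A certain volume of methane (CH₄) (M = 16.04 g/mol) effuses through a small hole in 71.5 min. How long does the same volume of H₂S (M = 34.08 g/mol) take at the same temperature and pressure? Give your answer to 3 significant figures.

104 min

From Graham's law, t_H₂S/t_CH₄ = √(M_H₂S/M_CH₄) = √(34.08/16.04) = √2.125 = 1.458.
So the time for H₂S is 71.5 × 1.458 = 104 min.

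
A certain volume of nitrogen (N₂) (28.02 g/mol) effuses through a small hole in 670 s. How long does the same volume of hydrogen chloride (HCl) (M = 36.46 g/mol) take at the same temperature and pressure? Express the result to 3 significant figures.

764 s

Since effusion rate ∝ 1/√M, t_HCl/t_N₂ = √(M_HCl/M_N₂) = √(36.46/28.02) = √1.301 = 1.141.
So the time for HCl is 670 × 1.141 = 764 s.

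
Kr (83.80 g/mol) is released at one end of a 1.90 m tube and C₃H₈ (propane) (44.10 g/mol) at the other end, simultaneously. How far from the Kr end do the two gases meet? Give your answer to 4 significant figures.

0.7988 m

The fronts meet when d_Kr + d_C₃H₈ = L with d_Kr/d_C₃H₈ = √(M_C₃H₈/M_Kr) (Graham's law). Here √(M_C₃H₈/M_Kr) = √(44.10/83.80) = 0.7254.
With d_Kr + d_C₃H₈ = 1.90 m, d_C₃H₈ = 1.90/(1 + 0.7254) = 1.101 m.
d_Kr = 1.90 − 1.101 = 0.7988 m.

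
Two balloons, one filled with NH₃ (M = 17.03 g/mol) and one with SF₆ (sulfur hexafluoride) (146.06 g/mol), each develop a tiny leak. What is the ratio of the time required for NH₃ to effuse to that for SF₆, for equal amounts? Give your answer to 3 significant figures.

Since effusion rate ∝ 1/√M, t_NH₃/t_SF₆ = √(M_NH₃/M_SF₆) = √(17.03/146.06) = √0.1166 = 0.341.

0.341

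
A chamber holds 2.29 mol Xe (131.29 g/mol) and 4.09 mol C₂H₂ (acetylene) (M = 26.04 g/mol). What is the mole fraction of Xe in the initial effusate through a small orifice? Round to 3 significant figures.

The effusion rate of species i is ∝ p_i/√M_i ∝ n_i/√M_i.
Mole fraction of Xe in the effusate = (n_Xe/√M_Xe) / (n_Xe/√M_Xe + n_C₂H₂/√M_C₂H₂)
= (2.29/√131.29) / (2.29/√131.29 + 4.09/√26.04) = 0.1999/(0.1999 + 0.8015) = 0.200.

0.200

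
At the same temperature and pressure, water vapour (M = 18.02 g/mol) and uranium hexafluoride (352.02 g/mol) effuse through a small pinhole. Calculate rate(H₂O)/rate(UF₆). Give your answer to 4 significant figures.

4.420

By Graham's law, rate_H₂O/rate_UF₆ = √(M_UF₆/M_H₂O) = √(352.02/18.02) = √19.53 = 4.420.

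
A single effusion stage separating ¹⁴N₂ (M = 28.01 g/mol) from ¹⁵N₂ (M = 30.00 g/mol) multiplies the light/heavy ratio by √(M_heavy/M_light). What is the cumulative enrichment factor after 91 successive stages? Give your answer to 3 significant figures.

The single-stage factor is √(M_heavy/M_light), so 91 stages give [√(30.00/28.01)]^91 = (30.00/28.01)^(91/2).
= 1.07105^(91/2) = 22.7.

22.7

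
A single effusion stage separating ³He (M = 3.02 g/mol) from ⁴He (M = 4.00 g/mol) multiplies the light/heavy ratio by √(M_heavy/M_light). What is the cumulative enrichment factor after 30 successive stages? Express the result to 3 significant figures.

67.7

Each stage multiplies the ratio by α = √(4.00/3.02), so after 30 stages the overall factor is α^30 = (4.00/3.02)^(30/2).
= 1.32450^15 = 67.7.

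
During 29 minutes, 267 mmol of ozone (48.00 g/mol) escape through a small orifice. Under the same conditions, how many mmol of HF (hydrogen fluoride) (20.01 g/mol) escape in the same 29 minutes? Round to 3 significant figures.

414 mmol

By Graham's law, rate_HF/rate_O₃ = √(M_O₃/M_HF) = √(48.00/20.01) = √2.399 = 1.549.
So the amount for HF is 267 × 1.549 = 414 mmol.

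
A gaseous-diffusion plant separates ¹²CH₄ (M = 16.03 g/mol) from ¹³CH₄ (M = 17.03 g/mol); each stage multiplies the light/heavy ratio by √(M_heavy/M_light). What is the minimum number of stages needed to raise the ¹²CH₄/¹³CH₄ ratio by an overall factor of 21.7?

102

Per stage α = (17.03/16.03)^(1/2) = 1.06238^0.5, giving ln α = 0.03026.
Need α^N ≥ 21.7 ⇒ N ≥ ln(21.7) / ln α = 3.077 / 0.03026 = 101.70.
So at least 102 stages are needed.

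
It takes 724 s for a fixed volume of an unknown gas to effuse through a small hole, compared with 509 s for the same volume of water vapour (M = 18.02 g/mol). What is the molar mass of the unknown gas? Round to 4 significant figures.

36.46 g/mol

By Graham's law, t_X/t_H₂O = √(M_X/M_H₂O).
724/509 = 1.422 = √(M_X/18.02)
M_X = 18.02 × 1.422² = 18.02 × 2.023 = 36.46 g/mol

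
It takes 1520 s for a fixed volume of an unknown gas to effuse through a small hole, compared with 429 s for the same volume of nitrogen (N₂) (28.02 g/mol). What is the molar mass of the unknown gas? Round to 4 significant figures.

From Graham's law, t_X/t_N₂ = √(M_X/M_N₂).
1520/429 = 3.543 = √(M_X/28.02)
M_X = 28.02 × 3.543² = 28.02 × 12.55 = 351.8 g/mol

351.8 g/mol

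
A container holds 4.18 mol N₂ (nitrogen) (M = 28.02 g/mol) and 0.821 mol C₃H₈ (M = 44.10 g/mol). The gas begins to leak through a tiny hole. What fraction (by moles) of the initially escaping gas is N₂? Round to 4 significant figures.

Rate_i ∝ x_i/√M_i (Graham's law weighted by mole fraction), so the effusate composition follows n_i/√M_i.
Mole fraction of N₂ in the effusate = (n_N₂/√M_N₂) / (n_N₂/√M_N₂ + n_C₃H₈/√M_C₃H₈)
= (4.18/√28.02) / (4.18/√28.02 + 0.821/√44.10) = 0.7897/(0.7897 + 0.1236) = 0.8646.

0.8646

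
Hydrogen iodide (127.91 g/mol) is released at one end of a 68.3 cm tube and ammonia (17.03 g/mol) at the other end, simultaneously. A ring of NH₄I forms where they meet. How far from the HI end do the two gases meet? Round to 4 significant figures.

In equal time, each gas travels a distance ∝ its rate ∝ 1/√M, so d_HI/d_NH₃ = √(M_NH₃/M_HI) = √(17.03/127.91) = 0.3649.
With d_HI + d_NH₃ = 68.3 cm, d_NH₃ = 68.3/(1 + 0.3649) = 50.04 cm.
d_HI = 68.3 − 50.04 = 18.26 cm.

18.26 cm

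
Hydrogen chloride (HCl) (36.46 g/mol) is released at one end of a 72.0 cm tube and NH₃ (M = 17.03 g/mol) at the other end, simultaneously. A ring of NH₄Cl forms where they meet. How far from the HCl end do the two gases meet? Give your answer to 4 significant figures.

29.23 cm

In equal time, each gas travels a distance ∝ its rate ∝ 1/√M, so d_HCl/d_NH₃ = √(M_NH₃/M_HCl) = √(17.03/36.46) = 0.6834.
With d_HCl + d_NH₃ = 72.0 cm, d_NH₃ = 72.0/(1 + 0.6834) = 42.77 cm.
d_HCl = 72.0 − 42.77 = 29.23 cm.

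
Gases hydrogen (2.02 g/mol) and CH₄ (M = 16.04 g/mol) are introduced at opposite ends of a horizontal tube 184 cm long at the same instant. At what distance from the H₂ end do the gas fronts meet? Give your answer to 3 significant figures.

Graham's law gives d_H₂/d_CH₄ = rate_H₂/rate_CH₄ = √(M_CH₄/M_H₂) = √(16.04/2.02) = 2.818.
With d_H₂ + d_CH₄ = 184 cm, d_CH₄ = 184/(1 + 2.818) = 48.19 cm.
d_H₂ = 184 − 48.19 = 136 cm.

136 cm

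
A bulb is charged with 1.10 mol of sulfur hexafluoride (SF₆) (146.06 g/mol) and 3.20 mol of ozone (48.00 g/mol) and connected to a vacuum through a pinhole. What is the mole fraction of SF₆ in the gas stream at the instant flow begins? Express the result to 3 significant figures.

0.165

Rate_i ∝ x_i/√M_i (Graham's law weighted by mole fraction), so the effusate composition follows n_i/√M_i.
So x_SF₆ in the escaping gas = (n_SF₆/√M_SF₆) / Σ(n_i/√M_i)
= (1.10/√146.06) / (1.10/√146.06 + 3.20/√48.00) = 0.09102/(0.09102 + 0.4619) = 0.165.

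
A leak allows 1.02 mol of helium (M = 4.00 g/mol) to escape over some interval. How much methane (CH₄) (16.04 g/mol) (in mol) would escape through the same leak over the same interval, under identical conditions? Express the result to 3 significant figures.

Using Graham's law: rate_CH₄/rate_He = √(M_He/M_CH₄) = √(4.00/16.04) = √0.2494 = 0.4994.
So the amount for CH₄ is 1.02 × 0.4994 = 0.509 mol.

0.509 mol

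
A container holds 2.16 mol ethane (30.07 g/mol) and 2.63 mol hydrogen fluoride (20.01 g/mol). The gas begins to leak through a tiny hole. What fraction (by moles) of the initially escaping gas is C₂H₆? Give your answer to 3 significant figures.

The effusion rate of species i is ∝ p_i/√M_i ∝ n_i/√M_i.
Mole fraction of C₂H₆ in the effusate = (n_C₂H₆/√M_C₂H₆) / (n_C₂H₆/√M_C₂H₆ + n_HF/√M_HF)
= (2.16/√30.07) / (2.16/√30.07 + 2.63/√20.01) = 0.3939/(0.3939 + 0.5879) = 0.401.

0.401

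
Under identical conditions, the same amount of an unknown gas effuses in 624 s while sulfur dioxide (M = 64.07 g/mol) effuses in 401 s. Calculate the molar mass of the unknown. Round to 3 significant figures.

155 g/mol

Since effusion rate ∝ 1/√M, t_X/t_SO₂ = √(M_X/M_SO₂).
624/401 = 1.556 = √(M_X/64.07)
M_X = 64.07 × 1.556² = 64.07 × 2.421 = 155 g/mol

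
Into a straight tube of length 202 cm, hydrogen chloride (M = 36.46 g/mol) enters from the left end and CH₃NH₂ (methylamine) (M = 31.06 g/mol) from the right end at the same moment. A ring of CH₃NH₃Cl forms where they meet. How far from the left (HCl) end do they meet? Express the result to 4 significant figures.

96.95 cm

Graham's law gives d_HCl/d_CH₃NH₂ = rate_HCl/rate_CH₃NH₂ = √(M_CH₃NH₂/M_HCl) = √(31.06/36.46) = 0.9230.
With d_HCl + d_CH₃NH₂ = 202 cm, d_CH₃NH₂ = 202/(1 + 0.9230) = 105.0 cm.
d_HCl = 202 − 105.0 = 96.95 cm.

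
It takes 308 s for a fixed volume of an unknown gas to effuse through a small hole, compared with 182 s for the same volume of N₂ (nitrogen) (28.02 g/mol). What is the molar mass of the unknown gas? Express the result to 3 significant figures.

80.2 g/mol

By Graham's law, t_X/t_N₂ = √(M_X/M_N₂).
308/182 = 1.692 = √(M_X/28.02)
M_X = 28.02 × 1.692² = 28.02 × 2.864 = 80.2 g/mol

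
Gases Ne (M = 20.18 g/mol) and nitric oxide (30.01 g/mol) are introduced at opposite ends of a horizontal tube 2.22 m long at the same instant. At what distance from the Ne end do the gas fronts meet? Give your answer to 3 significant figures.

1.22 m

The fronts meet when d_Ne + d_NO = L with d_Ne/d_NO = √(M_NO/M_Ne) (Graham's law). Here √(M_NO/M_Ne) = √(30.01/20.18) = 1.219.
With d_Ne + d_NO = 2.22 m, d_NO = 2.22/(1 + 1.219) = 1.000 m.
d_Ne = 2.22 − 1.000 = 1.22 m.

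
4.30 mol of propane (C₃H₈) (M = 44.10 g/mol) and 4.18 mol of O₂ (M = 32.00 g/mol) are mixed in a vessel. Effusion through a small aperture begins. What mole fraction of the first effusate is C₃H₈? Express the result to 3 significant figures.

0.467

Rate_i ∝ x_i/√M_i (Graham's law weighted by mole fraction), so the effusate composition follows n_i/√M_i.
So x_C₃H₈ in the escaping gas = (n_C₃H₈/√M_C₃H₈) / Σ(n_i/√M_i)
= (4.30/√44.10) / (4.30/√44.10 + 4.18/√32.00) = 0.6475/(0.6475 + 0.7389) = 0.467.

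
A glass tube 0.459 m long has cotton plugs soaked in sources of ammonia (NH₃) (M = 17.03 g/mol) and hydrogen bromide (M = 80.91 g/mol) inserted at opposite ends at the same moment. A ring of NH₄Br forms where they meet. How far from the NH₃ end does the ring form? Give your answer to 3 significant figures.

0.315 m

Distances travelled in equal time are proportional to diffusion rates, so d_NH₃/d_HBr = √(M_HBr/M_NH₃) = √(80.91/17.03) = 2.180.
With d_NH₃ + d_HBr = 0.459 m, d_HBr = 0.459/(1 + 2.180) = 0.1444 m.
d_NH₃ = 0.459 − 0.1444 = 0.315 m.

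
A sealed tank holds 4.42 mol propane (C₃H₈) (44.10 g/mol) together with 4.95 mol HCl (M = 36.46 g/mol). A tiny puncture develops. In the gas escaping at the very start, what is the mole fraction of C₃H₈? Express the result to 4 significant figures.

Each component's effusion rate ∝ (its partial pressure)·(1/√M) ∝ n_i/√M_i.
Mole fraction of C₃H₈ in the effusate = (n_C₃H₈/√M_C₃H₈) / (n_C₃H₈/√M_C₃H₈ + n_HCl/√M_HCl)
= (4.42/√44.10) / (4.42/√44.10 + 4.95/√36.46) = 0.6656/(0.6656 + 0.8198) = 0.4481.

0.4481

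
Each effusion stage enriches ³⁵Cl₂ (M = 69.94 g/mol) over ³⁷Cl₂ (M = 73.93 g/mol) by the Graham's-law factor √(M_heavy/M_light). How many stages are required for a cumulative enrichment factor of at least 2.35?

31

With α = √(73.93/69.94) per stage, ln α = ½ ln(1.05705) = 0.02774.
Need α^N ≥ 2.35 ⇒ N ≥ ln(2.35) / ln α = 0.8544 / 0.02774 = 30.80.
So at least 31 stages are needed.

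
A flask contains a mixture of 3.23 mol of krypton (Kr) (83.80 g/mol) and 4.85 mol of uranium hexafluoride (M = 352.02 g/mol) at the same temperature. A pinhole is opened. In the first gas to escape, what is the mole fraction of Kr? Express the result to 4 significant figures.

Each component's effusion rate ∝ (its partial pressure)·(1/√M) ∝ n_i/√M_i.
So x_Kr in the escaping gas = (n_Kr/√M_Kr) / Σ(n_i/√M_i)
= (3.23/√83.80) / (3.23/√83.80 + 4.85/√352.02) = 0.3528/(0.3528 + 0.2585) = 0.5772.

0.5772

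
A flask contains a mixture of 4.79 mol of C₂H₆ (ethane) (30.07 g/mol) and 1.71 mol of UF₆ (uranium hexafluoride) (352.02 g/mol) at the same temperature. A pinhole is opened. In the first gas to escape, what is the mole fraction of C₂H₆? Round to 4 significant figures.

0.9055

Each component's effusion rate ∝ (its partial pressure)·(1/√M) ∝ n_i/√M_i.
So x_C₂H₆ in the escaping gas = (n_C₂H₆/√M_C₂H₆) / Σ(n_i/√M_i)
= (4.79/√30.07) / (4.79/√30.07 + 1.71/√352.02) = 0.8735/(0.8735 + 0.09114) = 0.9055.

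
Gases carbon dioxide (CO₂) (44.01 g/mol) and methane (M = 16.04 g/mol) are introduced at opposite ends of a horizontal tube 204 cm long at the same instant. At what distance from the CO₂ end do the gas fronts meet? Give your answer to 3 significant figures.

The fronts meet when d_CO₂ + d_CH₄ = L with d_CO₂/d_CH₄ = √(M_CH₄/M_CO₂) (Graham's law). Here √(M_CH₄/M_CO₂) = √(16.04/44.01) = 0.6037.
With d_CO₂ + d_CH₄ = 204 cm, d_CH₄ = 204/(1 + 0.6037) = 127.2 cm.
d_CO₂ = 204 − 127.2 = 76.8 cm.

76.8 cm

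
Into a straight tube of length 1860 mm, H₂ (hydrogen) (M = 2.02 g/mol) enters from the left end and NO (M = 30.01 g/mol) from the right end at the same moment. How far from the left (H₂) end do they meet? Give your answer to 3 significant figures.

1480 mm

Graham's law gives d_H₂/d_NO = rate_H₂/rate_NO = √(M_NO/M_H₂) = √(30.01/2.02) = 3.854.
With d_H₂ + d_NO = 1860 mm, d_NO = 1860/(1 + 3.854) = 383.2 mm.
d_H₂ = 1860 − 383.2 = 1480 mm.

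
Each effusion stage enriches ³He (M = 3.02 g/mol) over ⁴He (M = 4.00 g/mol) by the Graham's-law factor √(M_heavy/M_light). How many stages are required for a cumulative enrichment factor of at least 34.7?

26

Per stage α = (4.00/3.02)^(1/2) = 1.32450^0.5, giving ln α = 0.1405.
Need α^N ≥ 34.7 ⇒ N ≥ ln(34.7) / ln α = 3.547 / 0.1405 = 25.24.
Minimum whole number of stages: N = 26.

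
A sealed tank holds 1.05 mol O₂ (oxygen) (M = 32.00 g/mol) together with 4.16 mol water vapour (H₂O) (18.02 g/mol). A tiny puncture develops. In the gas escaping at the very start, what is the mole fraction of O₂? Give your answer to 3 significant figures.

The effusion rate of species i is ∝ p_i/√M_i ∝ n_i/√M_i.
x_O₂(eff) = (n_O₂/√M_O₂) / (n_O₂/√M_O₂ + n_H₂O/√M_H₂O)
= (1.05/√32.00) / (1.05/√32.00 + 4.16/√18.02) = 0.1856/(0.1856 + 0.9800) = 0.159.

0.159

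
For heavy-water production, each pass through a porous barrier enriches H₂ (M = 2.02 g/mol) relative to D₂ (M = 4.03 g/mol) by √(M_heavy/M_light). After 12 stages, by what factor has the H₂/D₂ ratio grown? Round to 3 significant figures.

Each stage multiplies the ratio by α = √(4.03/2.02), so after 12 stages the overall factor is α^12 = (4.03/2.02)^(12/2).
= 1.99505^6 = 63.1.

63.1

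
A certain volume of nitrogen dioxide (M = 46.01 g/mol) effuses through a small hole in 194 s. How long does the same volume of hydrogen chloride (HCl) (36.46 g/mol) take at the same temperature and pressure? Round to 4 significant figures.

Using Graham's law: t_HCl/t_NO₂ = √(M_HCl/M_NO₂) = √(36.46/46.01) = √0.7924 = 0.8902.
So the time for HCl is 194 × 0.8902 = 172.7 s.

172.7 s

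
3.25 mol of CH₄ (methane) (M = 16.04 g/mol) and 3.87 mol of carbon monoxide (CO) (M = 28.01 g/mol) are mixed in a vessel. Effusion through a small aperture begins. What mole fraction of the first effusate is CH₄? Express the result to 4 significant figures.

0.5260

Effusion rate of each component ∝ n_i/√M_i (partial pressure × 1/√M).
x_CH₄(eff) = (n_CH₄/√M_CH₄) / (n_CH₄/√M_CH₄ + n_CO/√M_CO)
= (3.25/√16.04) / (3.25/√16.04 + 3.87/√28.01) = 0.8115/(0.8115 + 0.7312) = 0.5260.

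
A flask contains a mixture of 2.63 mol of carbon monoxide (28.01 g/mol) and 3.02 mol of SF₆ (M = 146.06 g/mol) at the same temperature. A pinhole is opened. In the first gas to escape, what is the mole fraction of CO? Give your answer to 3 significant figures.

Each component's effusion rate ∝ (its partial pressure)·(1/√M) ∝ n_i/√M_i.
So x_CO in the escaping gas = (n_CO/√M_CO) / Σ(n_i/√M_i)
= (2.63/√28.01) / (2.63/√28.01 + 3.02/√146.06) = 0.4969/(0.4969 + 0.2499) = 0.665.

0.665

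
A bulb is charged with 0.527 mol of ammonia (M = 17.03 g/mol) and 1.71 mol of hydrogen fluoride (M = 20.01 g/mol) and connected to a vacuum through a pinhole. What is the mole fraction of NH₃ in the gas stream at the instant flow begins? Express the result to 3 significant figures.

Effusion rate of each component ∝ n_i/√M_i (partial pressure × 1/√M).
x_NH₃(eff) = (n_NH₃/√M_NH₃) / (n_NH₃/√M_NH₃ + n_HF/√M_HF)
= (0.527/√17.03) / (0.527/√17.03 + 1.71/√20.01) = 0.1277/(0.1277 + 0.3823) = 0.250.

0.250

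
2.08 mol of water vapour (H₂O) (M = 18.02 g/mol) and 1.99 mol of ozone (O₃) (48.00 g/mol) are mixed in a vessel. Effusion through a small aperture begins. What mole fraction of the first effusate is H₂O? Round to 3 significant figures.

Effusion rate of each component ∝ n_i/√M_i (partial pressure × 1/√M).
x_H₂O(eff) = (n_H₂O/√M_H₂O) / (n_H₂O/√M_H₂O + n_O₃/√M_O₃)
= (2.08/√18.02) / (2.08/√18.02 + 1.99/√48.00) = 0.4900/(0.4900 + 0.2872) = 0.630.

0.630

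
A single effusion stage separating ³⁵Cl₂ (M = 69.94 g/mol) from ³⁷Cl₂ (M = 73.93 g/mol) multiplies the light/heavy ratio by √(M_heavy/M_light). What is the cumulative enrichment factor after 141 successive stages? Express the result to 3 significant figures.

The single-stage factor is √(M_heavy/M_light), so 141 stages give [√(73.93/69.94)]^141 = (73.93/69.94)^(141/2).
= 1.05705^(141/2) = 50.0.

50.0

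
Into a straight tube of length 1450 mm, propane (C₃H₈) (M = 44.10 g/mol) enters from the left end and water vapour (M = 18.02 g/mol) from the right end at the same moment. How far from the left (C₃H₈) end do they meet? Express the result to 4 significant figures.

In equal time, each gas travels a distance ∝ its rate ∝ 1/√M, so d_C₃H₈/d_H₂O = √(M_H₂O/M_C₃H₈) = √(18.02/44.10) = 0.6392.
With d_C₃H₈ + d_H₂O = 1450 mm, d_H₂O = 1450/(1 + 0.6392) = 884.6 mm.
d_C₃H₈ = 1450 − 884.6 = 565.4 mm.

565.4 mm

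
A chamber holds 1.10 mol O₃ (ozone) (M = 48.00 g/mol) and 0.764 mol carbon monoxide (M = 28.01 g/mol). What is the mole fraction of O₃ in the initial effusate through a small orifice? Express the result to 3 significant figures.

The effusion rate of species i is ∝ p_i/√M_i ∝ n_i/√M_i.
So x_O₃ in the escaping gas = (n_O₃/√M_O₃) / Σ(n_i/√M_i)
= (1.10/√48.00) / (1.10/√48.00 + 0.764/√28.01) = 0.1588/(0.1588 + 0.1444) = 0.524.

0.524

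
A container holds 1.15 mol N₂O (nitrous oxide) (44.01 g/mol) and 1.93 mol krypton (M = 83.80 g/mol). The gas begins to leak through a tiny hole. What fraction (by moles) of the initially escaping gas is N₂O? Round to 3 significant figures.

Effusion rate of each component ∝ n_i/√M_i (partial pressure × 1/√M).
x_N₂O(eff) = (n_N₂O/√M_N₂O) / (n_N₂O/√M_N₂O + n_Kr/√M_Kr)
= (1.15/√44.01) / (1.15/√44.01 + 1.93/√83.80) = 0.1733/(0.1733 + 0.2108) = 0.451.

0.451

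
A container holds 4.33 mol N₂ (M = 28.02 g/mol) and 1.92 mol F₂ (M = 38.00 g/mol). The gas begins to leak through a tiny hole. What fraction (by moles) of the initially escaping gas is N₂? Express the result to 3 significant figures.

Each component's effusion rate ∝ (its partial pressure)·(1/√M) ∝ n_i/√M_i.
So x_N₂ in the escaping gas = (n_N₂/√M_N₂) / Σ(n_i/√M_i)
= (4.33/√28.02) / (4.33/√28.02 + 1.92/√38.00) = 0.8180/(0.8180 + 0.3115) = 0.724.

0.724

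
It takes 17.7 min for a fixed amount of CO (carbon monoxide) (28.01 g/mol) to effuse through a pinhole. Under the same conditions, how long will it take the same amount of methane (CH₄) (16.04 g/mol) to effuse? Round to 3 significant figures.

13.4 min

By Graham's law, t_CH₄/t_CO = √(M_CH₄/M_CO) = √(16.04/28.01) = √0.5727 = 0.7567.
So the time for CH₄ is 17.7 × 0.7567 = 13.4 min.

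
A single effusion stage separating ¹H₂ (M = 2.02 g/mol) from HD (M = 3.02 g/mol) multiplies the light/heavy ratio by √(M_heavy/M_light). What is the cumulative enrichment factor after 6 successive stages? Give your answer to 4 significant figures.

3.342

Each stage multiplies the ratio by α = √(3.02/2.02), so after 6 stages the overall factor is α^6 = (3.02/2.02)^(6/2).
= 1.49505^3 = 3.342.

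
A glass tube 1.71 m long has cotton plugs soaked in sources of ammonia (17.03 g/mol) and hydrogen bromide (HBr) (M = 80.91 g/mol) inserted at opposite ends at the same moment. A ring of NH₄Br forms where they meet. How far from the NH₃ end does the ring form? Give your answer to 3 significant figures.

1.17 m

Distances travelled in equal time are proportional to diffusion rates, so d_NH₃/d_HBr = √(M_HBr/M_NH₃) = √(80.91/17.03) = 2.180.
With d_NH₃ + d_HBr = 1.71 m, d_HBr = 1.71/(1 + 2.180) = 0.5378 m.
d_NH₃ = 1.71 − 0.5378 = 1.17 m.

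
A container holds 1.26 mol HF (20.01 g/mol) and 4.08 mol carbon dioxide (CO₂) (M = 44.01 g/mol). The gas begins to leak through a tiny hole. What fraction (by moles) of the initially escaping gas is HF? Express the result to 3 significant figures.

Each component's effusion rate ∝ (its partial pressure)·(1/√M) ∝ n_i/√M_i.
x_HF(eff) = (n_HF/√M_HF) / (n_HF/√M_HF + n_CO₂/√M_CO₂)
= (1.26/√20.01) / (1.26/√20.01 + 4.08/√44.01) = 0.2817/(0.2817 + 0.6150) = 0.314.

0.314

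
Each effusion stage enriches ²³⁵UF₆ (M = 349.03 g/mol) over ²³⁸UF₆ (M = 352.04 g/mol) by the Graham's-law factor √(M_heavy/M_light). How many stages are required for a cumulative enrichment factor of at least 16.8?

658

With α = √(352.04/349.03) per stage, ln α = ½ ln(1.00862) = 0.004293.
Need α^N ≥ 16.8 ⇒ N ≥ ln(16.8) / ln α = 2.821 / 0.004293 = 657.13.
Rounding up, N = 658 stages.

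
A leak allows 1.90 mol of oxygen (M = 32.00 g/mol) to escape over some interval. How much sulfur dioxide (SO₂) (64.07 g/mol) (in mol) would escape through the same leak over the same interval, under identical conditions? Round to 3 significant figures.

From Graham's law, rate_SO₂/rate_O₂ = √(M_O₂/M_SO₂) = √(32.00/64.07) = √0.4995 = 0.7067.
So the amount for SO₂ is 1.90 × 0.7067 = 1.34 mol.

1.34 mol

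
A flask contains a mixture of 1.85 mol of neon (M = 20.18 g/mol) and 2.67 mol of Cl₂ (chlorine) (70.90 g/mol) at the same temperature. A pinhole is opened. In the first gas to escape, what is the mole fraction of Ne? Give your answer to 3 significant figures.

Effusion rate of each component ∝ n_i/√M_i (partial pressure × 1/√M).
Mole fraction of Ne in the effusate = (n_Ne/√M_Ne) / (n_Ne/√M_Ne + n_Cl₂/√M_Cl₂)
= (1.85/√20.18) / (1.85/√20.18 + 2.67/√70.90) = 0.4118/(0.4118 + 0.3171) = 0.565.

0.565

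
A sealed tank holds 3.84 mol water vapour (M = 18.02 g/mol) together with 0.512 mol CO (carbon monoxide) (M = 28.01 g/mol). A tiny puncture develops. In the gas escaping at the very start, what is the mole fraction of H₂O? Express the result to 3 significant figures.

The effusion rate of species i is ∝ p_i/√M_i ∝ n_i/√M_i.
Mole fraction of H₂O in the effusate = (n_H₂O/√M_H₂O) / (n_H₂O/√M_H₂O + n_CO/√M_CO)
= (3.84/√18.02) / (3.84/√18.02 + 0.512/√28.01) = 0.9046/(0.9046 + 0.09674) = 0.903.

0.903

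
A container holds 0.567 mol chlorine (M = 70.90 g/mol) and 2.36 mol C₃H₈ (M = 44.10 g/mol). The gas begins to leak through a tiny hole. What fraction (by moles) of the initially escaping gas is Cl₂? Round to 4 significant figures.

Each component's effusion rate ∝ (its partial pressure)·(1/√M) ∝ n_i/√M_i.
x_Cl₂(eff) = (n_Cl₂/√M_Cl₂) / (n_Cl₂/√M_Cl₂ + n_C₃H₈/√M_C₃H₈)
= (0.567/√70.90) / (0.567/√70.90 + 2.36/√44.10) = 0.06734/(0.06734 + 0.3554) = 0.1593.

0.1593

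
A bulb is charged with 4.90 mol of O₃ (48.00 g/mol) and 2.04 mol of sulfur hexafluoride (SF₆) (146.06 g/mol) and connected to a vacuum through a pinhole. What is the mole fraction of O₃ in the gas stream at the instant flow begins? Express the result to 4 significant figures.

0.8073

Effusion rate of each component ∝ n_i/√M_i (partial pressure × 1/√M).
x_O₃(eff) = (n_O₃/√M_O₃) / (n_O₃/√M_O₃ + n_SF₆/√M_SF₆)
= (4.90/√48.00) / (4.90/√48.00 + 2.04/√146.06) = 0.7073/(0.7073 + 0.1688) = 0.8073.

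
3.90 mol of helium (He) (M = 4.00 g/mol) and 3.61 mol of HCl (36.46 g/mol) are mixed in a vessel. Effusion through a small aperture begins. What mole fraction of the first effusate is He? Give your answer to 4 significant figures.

0.7653

Effusion rate of each component ∝ n_i/√M_i (partial pressure × 1/√M).
x_He(eff) = (n_He/√M_He) / (n_He/√M_He + n_HCl/√M_HCl)
= (3.90/√4.00) / (3.90/√4.00 + 3.61/√36.46) = 1.950/(1.950 + 0.5979) = 0.7653.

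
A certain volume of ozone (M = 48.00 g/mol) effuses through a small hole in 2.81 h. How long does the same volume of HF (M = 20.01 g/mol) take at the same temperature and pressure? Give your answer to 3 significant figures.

1.81 h

By Graham's law, t_HF/t_O₃ = √(M_HF/M_O₃) = √(20.01/48.00) = √0.4169 = 0.6457.
So the time for HF is 2.81 × 0.6457 = 1.81 h.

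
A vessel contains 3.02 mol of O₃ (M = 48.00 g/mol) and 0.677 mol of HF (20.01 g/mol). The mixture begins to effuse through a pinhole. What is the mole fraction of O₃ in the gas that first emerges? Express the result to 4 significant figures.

0.7423

Each component's effusion rate ∝ (its partial pressure)·(1/√M) ∝ n_i/√M_i.
So x_O₃ in the escaping gas = (n_O₃/√M_O₃) / Σ(n_i/√M_i)
= (3.02/√48.00) / (3.02/√48.00 + 0.677/√20.01) = 0.4359/(0.4359 + 0.1513) = 0.7423.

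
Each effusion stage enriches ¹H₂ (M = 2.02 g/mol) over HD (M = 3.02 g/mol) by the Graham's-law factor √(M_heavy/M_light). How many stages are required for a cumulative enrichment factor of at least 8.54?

Per stage α = (3.02/2.02)^(1/2) = 1.49505^0.5, giving ln α = 0.2011.
Need α^N ≥ 8.54 ⇒ N ≥ ln(8.54) / ln α = 2.145 / 0.2011 = 10.67.
Rounding up, N = 11 stages.

11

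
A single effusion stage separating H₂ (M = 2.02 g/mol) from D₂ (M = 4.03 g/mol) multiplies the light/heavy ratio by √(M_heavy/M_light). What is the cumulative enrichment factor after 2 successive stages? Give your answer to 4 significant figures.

1.995

The single-stage factor is √(M_heavy/M_light), so 2 stages give [√(4.03/2.02)]^2 = (4.03/2.02)^(2/2).
= 1.99505^1 = 1.995.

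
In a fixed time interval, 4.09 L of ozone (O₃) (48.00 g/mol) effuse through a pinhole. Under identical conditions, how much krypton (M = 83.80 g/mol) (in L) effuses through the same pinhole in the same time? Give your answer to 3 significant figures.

3.10 L

By Graham's law, rate_Kr/rate_O₃ = √(M_O₃/M_Kr) = √(48.00/83.80) = √0.5728 = 0.7568.
So the volume for Kr is 4.09 × 0.7568 = 3.10 L.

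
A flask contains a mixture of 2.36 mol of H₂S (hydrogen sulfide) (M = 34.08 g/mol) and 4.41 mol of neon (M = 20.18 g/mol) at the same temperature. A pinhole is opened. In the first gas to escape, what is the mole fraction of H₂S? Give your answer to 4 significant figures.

Effusion rate of each component ∝ n_i/√M_i (partial pressure × 1/√M).
Mole fraction of H₂S in the effusate = (n_H₂S/√M_H₂S) / (n_H₂S/√M_H₂S + n_Ne/√M_Ne)
= (2.36/√34.08) / (2.36/√34.08 + 4.41/√20.18) = 0.4043/(0.4043 + 0.9817) = 0.2917.

0.2917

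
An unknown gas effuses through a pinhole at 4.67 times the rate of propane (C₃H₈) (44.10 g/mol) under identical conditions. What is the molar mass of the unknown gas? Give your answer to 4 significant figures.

2.022 g/mol

Using Graham's law: rate_X/rate_C₃H₈ = √(M_C₃H₈/M_X).
4.67 = √(44.10/M_X)
M_X = 44.10 / 4.67² = 44.10 / 21.81 = 2.022 g/mol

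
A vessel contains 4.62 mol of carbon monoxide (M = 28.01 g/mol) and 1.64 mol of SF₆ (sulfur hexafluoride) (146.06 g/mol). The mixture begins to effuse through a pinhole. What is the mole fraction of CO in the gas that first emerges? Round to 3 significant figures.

0.865

Effusion rate of each component ∝ n_i/√M_i (partial pressure × 1/√M).
Mole fraction of CO in the effusate = (n_CO/√M_CO) / (n_CO/√M_CO + n_SF₆/√M_SF₆)
= (4.62/√28.01) / (4.62/√28.01 + 1.64/√146.06) = 0.8729/(0.8729 + 0.1357) = 0.865.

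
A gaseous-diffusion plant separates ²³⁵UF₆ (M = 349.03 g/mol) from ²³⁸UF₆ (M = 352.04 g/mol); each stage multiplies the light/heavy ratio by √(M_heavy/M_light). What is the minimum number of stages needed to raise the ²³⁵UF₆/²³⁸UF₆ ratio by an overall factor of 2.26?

Single-stage factor α = √(352.04/349.03), so ln α = ½ ln(1.00862) = 0.004293.
Need α^N ≥ 2.26 ⇒ N ≥ ln(2.26) / ln α = 0.8154 / 0.004293 = 189.91.
So at least 190 stages are needed.

190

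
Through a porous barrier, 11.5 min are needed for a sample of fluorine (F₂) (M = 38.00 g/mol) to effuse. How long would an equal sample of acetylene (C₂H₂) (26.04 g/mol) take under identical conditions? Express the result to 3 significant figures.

Using Graham's law: t_C₂H₂/t_F₂ = √(M_C₂H₂/M_F₂) = √(26.04/38.00) = √0.6853 = 0.8278.
So the time for C₂H₂ is 11.5 × 0.8278 = 9.52 min.

9.52 min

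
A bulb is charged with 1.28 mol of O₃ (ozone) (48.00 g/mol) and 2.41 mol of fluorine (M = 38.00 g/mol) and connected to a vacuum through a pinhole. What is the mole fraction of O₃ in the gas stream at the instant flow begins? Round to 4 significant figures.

Effusion rate of each component ∝ n_i/√M_i (partial pressure × 1/√M).
x_O₃(eff) = (n_O₃/√M_O₃) / (n_O₃/√M_O₃ + n_F₂/√M_F₂)
= (1.28/√48.00) / (1.28/√48.00 + 2.41/√38.00) = 0.1848/(0.1848 + 0.3910) = 0.3209.

0.3209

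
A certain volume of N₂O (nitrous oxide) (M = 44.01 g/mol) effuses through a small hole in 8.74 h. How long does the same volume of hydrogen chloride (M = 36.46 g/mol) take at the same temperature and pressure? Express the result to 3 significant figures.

7.96 h

Since effusion rate ∝ 1/√M, t_HCl/t_N₂O = √(M_HCl/M_N₂O) = √(36.46/44.01) = √0.8284 = 0.9102.
So the time for HCl is 8.74 × 0.9102 = 7.96 h.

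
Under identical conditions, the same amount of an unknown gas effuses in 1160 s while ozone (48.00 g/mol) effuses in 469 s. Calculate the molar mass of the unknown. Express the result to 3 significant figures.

By Graham's law, t_X/t_O₃ = √(M_X/M_O₃).
1160/469 = 2.473 = √(M_X/48.00)
M_X = 48.00 × 2.473² = 48.00 × 6.117 = 294 g/mol

294 g/mol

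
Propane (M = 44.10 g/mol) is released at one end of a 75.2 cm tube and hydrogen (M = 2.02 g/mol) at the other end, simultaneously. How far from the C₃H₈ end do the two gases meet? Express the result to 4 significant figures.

Distances travelled in equal time are proportional to diffusion rates, so d_C₃H₈/d_H₂ = √(M_H₂/M_C₃H₈) = √(2.02/44.10) = 0.2140.
With d_C₃H₈ + d_H₂ = 75.2 cm, d_H₂ = 75.2/(1 + 0.2140) = 61.94 cm.
d_C₃H₈ = 75.2 − 61.94 = 13.26 cm.

13.26 cm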